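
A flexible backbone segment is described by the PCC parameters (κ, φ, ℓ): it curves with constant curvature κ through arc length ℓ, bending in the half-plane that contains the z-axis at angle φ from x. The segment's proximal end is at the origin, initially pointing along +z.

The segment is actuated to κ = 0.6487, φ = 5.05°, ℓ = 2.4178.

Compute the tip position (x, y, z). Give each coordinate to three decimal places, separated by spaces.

1.532 0.135 1.542

θ = κ·ℓ = 0.6487 × 2.4178 = 1.56843 rad
ρ = (1 − cos θ)/κ = (1 − 0.00237)/0.6487 = 1.53789
z = sin θ / κ = 1.00000/0.6487 = 1.54154
x = ρ cos φ = 1.53789 × cos(5.05°) = 1.53192
y = ρ sin φ = 1.53789 × sin(5.05°) = 0.13537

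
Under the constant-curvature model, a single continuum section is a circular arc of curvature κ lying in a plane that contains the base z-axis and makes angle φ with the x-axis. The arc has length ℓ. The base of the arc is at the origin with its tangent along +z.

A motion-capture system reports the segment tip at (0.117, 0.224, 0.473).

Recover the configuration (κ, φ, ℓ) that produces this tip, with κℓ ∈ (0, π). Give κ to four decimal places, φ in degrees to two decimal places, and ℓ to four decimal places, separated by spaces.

ρ = √(x²+y²) = √(0.117² + 0.224²) = 0.25272
φ = atan2(y, x) mod 360° = atan2(0.224, 0.117) = 62.4210°
|p|² = ρ² + z² = 0.25272² + 0.473² = 0.28759
κ = 2ρ / |p|² = 2×0.25272 / 0.28759 = 1.75744
θ = 2·atan2(ρ, z) = 2·atan2(0.25272, 0.473) = 0.98139 rad
ℓ = θ/κ = 0.98139/1.75744 = 0.55842

1.7574 62.42 0.5584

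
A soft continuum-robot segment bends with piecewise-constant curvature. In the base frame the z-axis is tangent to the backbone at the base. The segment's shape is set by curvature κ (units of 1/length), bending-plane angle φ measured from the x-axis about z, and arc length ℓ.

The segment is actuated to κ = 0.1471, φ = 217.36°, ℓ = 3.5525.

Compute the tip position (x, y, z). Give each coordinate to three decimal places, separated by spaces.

-0.721 -0.551 3.393

θ = κ·ℓ = 0.1471 × 3.5525 = 0.52257 rad
ρ = (1 − cos θ)/κ = (1 − 0.86654)/0.1471 = 0.90729
z = sin θ / κ = 0.49911/0.1471 = 3.39301
x = ρ cos φ = 0.90729 × cos(217.36°) = -0.72115
y = ρ sin φ = 0.90729 × sin(217.36°) = -0.55056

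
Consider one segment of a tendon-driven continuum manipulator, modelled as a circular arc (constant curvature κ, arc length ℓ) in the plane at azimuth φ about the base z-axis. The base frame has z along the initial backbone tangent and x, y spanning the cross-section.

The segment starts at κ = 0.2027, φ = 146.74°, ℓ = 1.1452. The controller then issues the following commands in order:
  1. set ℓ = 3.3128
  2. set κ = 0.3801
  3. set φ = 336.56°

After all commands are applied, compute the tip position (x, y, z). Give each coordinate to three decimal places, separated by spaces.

initial: κ=0.2027, φ=146.74°, ℓ=1.1452
cmd 1: set ℓ=3.3128 → (κ,φ,ℓ)=(0.2027,146.74°,3.3128) → tip=(-0.8957,0.5874,3.0694)
cmd 2: set κ=0.3801 → (κ,φ,ℓ)=(0.3801,146.74°,3.3128) → tip=(-1.5255,1.0005,2.5042)
cmd 3: set φ=336.56° → (κ,φ,ℓ)=(0.3801,336.56°,3.3128) → tip=(1.6738,-0.7257,2.5042)

1.674 -0.726 2.504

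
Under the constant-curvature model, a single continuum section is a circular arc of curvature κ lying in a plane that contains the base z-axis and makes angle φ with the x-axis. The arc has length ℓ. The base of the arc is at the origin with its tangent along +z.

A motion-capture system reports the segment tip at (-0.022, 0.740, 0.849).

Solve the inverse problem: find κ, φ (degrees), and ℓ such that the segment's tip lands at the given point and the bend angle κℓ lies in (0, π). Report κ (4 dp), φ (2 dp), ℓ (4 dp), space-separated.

1.1669 91.70 1.2291

ρ = √(x²+y²) = √(-0.022² + 0.740²) = 0.74033
φ = atan2(y, x) mod 360° = atan2(0.740, -0.022) = 91.7029°
|p|² = ρ² + z² = 0.74033² + 0.849² = 1.26889
κ = 2ρ / |p|² = 2×0.74033 / 1.26889 = 1.16689
θ = 2·atan2(ρ, z) = 2·atan2(0.74033, 0.849) = 1.43426 rad
ℓ = θ/κ = 1.43426/1.16689 = 1.22912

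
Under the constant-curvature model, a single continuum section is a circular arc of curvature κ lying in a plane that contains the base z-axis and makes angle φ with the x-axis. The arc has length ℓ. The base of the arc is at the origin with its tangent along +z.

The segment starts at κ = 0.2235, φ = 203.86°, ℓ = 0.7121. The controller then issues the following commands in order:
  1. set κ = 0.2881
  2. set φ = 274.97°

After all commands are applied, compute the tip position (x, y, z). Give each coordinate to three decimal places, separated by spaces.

initial: κ=0.2235, φ=203.86°, ℓ=0.7121
cmd 1: set κ=0.2881 → (κ,φ,ℓ)=(0.2881,203.86°,0.7121) → tip=(-0.0666,-0.0294,0.7071)
cmd 2: set φ=274.97° → (κ,φ,ℓ)=(0.2881,274.97°,0.7121) → tip=(0.0063,-0.0725,0.7071)

0.006 -0.073 0.707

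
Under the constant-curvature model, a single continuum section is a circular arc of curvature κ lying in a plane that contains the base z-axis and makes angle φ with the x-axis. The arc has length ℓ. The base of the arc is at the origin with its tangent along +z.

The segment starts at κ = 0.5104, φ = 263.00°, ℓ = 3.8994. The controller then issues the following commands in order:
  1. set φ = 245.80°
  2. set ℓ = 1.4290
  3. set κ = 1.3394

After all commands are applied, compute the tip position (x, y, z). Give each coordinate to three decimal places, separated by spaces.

initial: κ=0.5104, φ=263.00°, ℓ=3.8994
cmd 1: set φ=245.80° → (κ,φ,ℓ)=(0.5104,245.80°,3.8994) → tip=(-1.1302,-2.5149,1.7894)
cmd 2: set ℓ=1.4290 → (κ,φ,ℓ)=(0.5104,245.80°,1.4290) → tip=(-0.2043,-0.4546,1.3056)
cmd 3: set κ=1.3394 → (κ,φ,ℓ)=(1.3394,245.80°,1.4290) → tip=(-0.4090,-0.9102,0.7031)

-0.409 -0.910 0.703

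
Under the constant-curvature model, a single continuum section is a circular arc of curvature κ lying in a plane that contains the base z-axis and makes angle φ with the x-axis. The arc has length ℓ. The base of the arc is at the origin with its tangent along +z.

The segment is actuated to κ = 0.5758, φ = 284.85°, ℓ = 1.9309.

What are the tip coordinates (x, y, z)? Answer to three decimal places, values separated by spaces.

θ = κ·ℓ = 0.5758 × 1.9309 = 1.11181 rad
ρ = (1 − cos θ)/κ = (1 − 0.44304)/0.5758 = 0.96728
z = sin θ / κ = 0.89650/0.5758 = 1.55697
x = ρ cos φ = 0.96728 × cos(284.85°) = 0.24790
y = ρ sin φ = 0.96728 × sin(284.85°) = -0.93498

0.248 -0.935 1.557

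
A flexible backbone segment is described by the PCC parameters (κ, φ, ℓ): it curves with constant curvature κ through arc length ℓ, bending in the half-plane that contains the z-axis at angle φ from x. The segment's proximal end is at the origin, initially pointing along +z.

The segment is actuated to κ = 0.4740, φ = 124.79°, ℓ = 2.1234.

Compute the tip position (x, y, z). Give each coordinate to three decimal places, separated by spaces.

θ = κ·ℓ = 0.4740 × 2.1234 = 1.00649 rad
ρ = (1 − cos θ)/κ = (1 − 0.53483)/0.4740 = 0.98137
z = sin θ / κ = 0.84496/0.4740 = 1.78262
x = ρ cos φ = 0.98137 × cos(124.79°) = -0.55994
y = ρ sin φ = 0.98137 × sin(124.79°) = 0.80595

-0.560 0.806 1.783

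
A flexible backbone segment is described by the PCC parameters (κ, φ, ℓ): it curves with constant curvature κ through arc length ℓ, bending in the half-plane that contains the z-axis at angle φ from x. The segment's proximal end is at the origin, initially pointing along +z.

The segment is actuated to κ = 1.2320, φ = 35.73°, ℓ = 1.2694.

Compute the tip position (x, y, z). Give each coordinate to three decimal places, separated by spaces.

θ = κ·ℓ = 1.2320 × 1.2694 = 1.56390 rad
ρ = (1 − cos θ)/κ = (1 − 0.00690)/1.2320 = 0.80609
z = sin θ / κ = 0.99998/1.2320 = 0.81167
x = ρ cos φ = 0.80609 × cos(35.73°) = 0.65437
y = ρ sin φ = 0.80609 × sin(35.73°) = 0.47073

0.654 0.471 0.812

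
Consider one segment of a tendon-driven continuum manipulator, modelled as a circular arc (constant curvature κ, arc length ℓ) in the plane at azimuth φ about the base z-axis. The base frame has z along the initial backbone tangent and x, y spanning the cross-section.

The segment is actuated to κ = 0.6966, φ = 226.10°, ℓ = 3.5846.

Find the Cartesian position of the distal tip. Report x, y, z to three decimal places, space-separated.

θ = κ·ℓ = 0.6966 × 3.5846 = 2.49703 rad
ρ = (1 − cos θ)/κ = (1 − -0.79936)/0.6966 = 2.58307
z = sin θ / κ = 0.60085/0.6966 = 0.86254
x = ρ cos φ = 2.58307 × cos(226.10°) = -1.79110
y = ρ sin φ = 2.58307 × sin(226.10°) = -1.86123

-1.791 -1.861 0.863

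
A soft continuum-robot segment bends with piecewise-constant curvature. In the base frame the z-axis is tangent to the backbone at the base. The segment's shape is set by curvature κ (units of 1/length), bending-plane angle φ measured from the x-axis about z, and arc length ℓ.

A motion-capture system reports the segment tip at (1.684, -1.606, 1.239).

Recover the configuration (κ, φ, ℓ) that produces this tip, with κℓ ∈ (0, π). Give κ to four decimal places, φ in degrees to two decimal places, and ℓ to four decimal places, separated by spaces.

0.6696 316.36 3.2303

ρ = √(x²+y²) = √(1.684² + -1.606²) = 2.32704
φ = atan2(y, x) mod 360° = atan2(-1.606, 1.684) = 316.3581°
|p|² = ρ² + z² = 2.32704² + 1.239² = 6.95021
κ = 2ρ / |p|² = 2×2.32704 / 6.95021 = 0.66963
θ = 2·atan2(ρ, z) = 2·atan2(2.32704, 1.239) = 2.16307 rad
ℓ = θ/κ = 2.16307/0.66963 = 3.23025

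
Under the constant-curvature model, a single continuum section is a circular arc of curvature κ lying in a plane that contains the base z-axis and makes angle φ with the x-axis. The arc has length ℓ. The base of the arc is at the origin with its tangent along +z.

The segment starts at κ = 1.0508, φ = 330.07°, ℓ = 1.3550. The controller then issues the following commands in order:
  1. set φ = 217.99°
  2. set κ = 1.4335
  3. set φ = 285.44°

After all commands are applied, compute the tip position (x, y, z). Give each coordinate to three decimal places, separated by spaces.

initial: κ=1.0508, φ=330.07°, ℓ=1.3550
cmd 1: set φ=217.99° → (κ,φ,ℓ)=(1.0508,217.99°,1.3550) → tip=(-0.6402,-0.5000,0.9414)
cmd 2: set κ=1.4335 → (κ,φ,ℓ)=(1.4335,217.99°,1.3550) → tip=(-0.7494,-0.5853,0.6500)
cmd 3: set φ=285.44° → (κ,φ,ℓ)=(1.4335,285.44°,1.3550) → tip=(0.2532,-0.9166,0.6500)

0.253 -0.917 0.650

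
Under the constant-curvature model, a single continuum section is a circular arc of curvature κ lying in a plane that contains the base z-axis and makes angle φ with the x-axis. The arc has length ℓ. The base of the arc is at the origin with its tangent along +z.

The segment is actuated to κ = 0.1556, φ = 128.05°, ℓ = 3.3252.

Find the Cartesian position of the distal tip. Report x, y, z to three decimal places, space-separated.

-0.518 0.662 3.179

θ = κ·ℓ = 0.1556 × 3.3252 = 0.51740 rad
ρ = (1 − cos θ)/κ = (1 − 0.86911)/0.1556 = 0.84121
z = sin θ / κ = 0.49462/0.1556 = 3.17881
x = ρ cos φ = 0.84121 × cos(128.05°) = -0.51848
y = ρ sin φ = 0.84121 × sin(128.05°) = 0.66243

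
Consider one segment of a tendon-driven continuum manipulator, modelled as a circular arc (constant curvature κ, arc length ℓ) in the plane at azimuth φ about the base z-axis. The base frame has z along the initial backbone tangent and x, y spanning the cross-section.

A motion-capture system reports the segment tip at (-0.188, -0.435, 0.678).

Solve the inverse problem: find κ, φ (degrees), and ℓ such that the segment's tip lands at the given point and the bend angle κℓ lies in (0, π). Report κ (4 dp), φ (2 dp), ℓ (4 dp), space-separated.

ρ = √(x²+y²) = √(-0.188² + -0.435²) = 0.47389
φ = atan2(y, x) mod 360° = atan2(-0.435, -0.188) = 246.6268°
|p|² = ρ² + z² = 0.47389² + 0.678² = 0.68425
κ = 2ρ / |p|² = 2×0.47389 / 0.68425 = 1.38512
θ = 2·atan2(ρ, z) = 2·atan2(0.47389, 0.678) = 1.22004 rad
ℓ = θ/κ = 1.22004/1.38512 = 0.88082

1.3851 246.63 0.8808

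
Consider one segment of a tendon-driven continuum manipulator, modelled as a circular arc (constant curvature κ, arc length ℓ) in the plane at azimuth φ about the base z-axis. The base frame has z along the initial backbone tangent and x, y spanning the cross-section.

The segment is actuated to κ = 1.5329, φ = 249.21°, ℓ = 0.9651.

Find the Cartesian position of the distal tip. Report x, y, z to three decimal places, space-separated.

θ = κ·ℓ = 1.5329 × 0.9651 = 1.47940 rad
ρ = (1 − cos θ)/κ = (1 − 0.09127)/1.5329 = 0.59282
z = sin θ / κ = 0.99583/1.5329 = 0.64964
x = ρ cos φ = 0.59282 × cos(249.21°) = -0.21042
y = ρ sin φ = 0.59282 × sin(249.21°) = -0.55422

-0.210 -0.554 0.650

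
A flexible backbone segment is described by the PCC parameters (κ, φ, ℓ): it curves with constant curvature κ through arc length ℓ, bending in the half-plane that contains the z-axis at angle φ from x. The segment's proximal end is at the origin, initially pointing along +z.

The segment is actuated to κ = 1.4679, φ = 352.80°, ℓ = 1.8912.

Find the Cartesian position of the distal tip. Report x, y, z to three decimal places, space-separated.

1.307 -0.165 0.243

θ = κ·ℓ = 1.4679 × 1.8912 = 2.77609 rad
ρ = (1 − cos θ)/κ = (1 − -0.93395)/1.4679 = 1.31749
z = sin θ / κ = 0.35742/1.4679 = 0.24349
x = ρ cos φ = 1.31749 × cos(352.80°) = 1.30710
y = ρ sin φ = 1.31749 × sin(352.80°) = -0.16513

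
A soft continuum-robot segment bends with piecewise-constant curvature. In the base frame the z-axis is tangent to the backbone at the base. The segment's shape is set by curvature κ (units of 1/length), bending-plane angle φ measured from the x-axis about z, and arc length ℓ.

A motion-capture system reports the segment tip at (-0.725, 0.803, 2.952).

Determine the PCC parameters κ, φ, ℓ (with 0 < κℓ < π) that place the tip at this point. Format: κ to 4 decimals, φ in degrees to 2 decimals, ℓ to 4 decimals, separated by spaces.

0.2189 132.08 3.2096

ρ = √(x²+y²) = √(-0.725² + 0.803²) = 1.08187
φ = atan2(y, x) mod 360° = atan2(0.803, -0.725) = 132.0778°
|p|² = ρ² + z² = 1.08187² + 2.952² = 9.88474
κ = 2ρ / |p|² = 2×1.08187 / 9.88474 = 0.21890
θ = 2·atan2(ρ, z) = 2·atan2(1.08187, 2.952) = 0.70257 rad
ℓ = θ/κ = 0.70257/0.21890 = 3.20961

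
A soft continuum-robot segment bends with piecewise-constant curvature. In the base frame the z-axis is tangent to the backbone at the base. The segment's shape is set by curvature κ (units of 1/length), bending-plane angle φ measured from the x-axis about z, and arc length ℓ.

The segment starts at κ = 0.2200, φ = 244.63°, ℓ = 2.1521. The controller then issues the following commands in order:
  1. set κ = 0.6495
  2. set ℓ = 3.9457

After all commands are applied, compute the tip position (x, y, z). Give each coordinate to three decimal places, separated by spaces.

initial: κ=0.2200, φ=244.63°, ℓ=2.1521
cmd 1: set κ=0.6495 → (κ,φ,ℓ)=(0.6495,244.63°,2.1521) → tip=(-0.5461,-1.1517,1.5167)
cmd 2: set ℓ=3.9457 → (κ,φ,ℓ)=(0.6495,244.63°,3.9457) → tip=(-1.2119,-2.5557,0.8423)

-1.212 -2.556 0.842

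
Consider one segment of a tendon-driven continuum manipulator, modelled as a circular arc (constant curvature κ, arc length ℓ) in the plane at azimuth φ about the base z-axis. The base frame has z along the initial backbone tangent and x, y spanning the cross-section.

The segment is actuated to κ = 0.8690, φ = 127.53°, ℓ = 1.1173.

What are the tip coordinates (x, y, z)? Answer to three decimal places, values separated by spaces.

θ = κ·ℓ = 0.8690 × 1.1173 = 0.97093 rad
ρ = (1 − cos θ)/κ = (1 − 0.56453)/0.8690 = 0.50112
z = sin θ / κ = 0.82541/0.8690 = 0.94984
x = ρ cos φ = 0.50112 × cos(127.53°) = -0.30527
y = ρ sin φ = 0.50112 × sin(127.53°) = 0.39740

-0.305 0.397 0.950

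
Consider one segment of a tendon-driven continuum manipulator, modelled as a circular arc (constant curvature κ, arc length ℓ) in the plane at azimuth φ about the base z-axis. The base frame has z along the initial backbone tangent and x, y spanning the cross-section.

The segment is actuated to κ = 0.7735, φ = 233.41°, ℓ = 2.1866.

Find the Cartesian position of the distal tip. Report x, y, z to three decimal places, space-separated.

θ = κ·ℓ = 0.7735 × 2.1866 = 1.69134 rad
ρ = (1 − cos θ)/κ = (1 − -0.12025)/0.7735 = 1.44828
z = sin θ / κ = 0.99274/0.7735 = 1.28344
x = ρ cos φ = 1.44828 × cos(233.41°) = -0.86330
y = ρ sin φ = 1.44828 × sin(233.41°) = -1.16286

-0.863 -1.163 1.283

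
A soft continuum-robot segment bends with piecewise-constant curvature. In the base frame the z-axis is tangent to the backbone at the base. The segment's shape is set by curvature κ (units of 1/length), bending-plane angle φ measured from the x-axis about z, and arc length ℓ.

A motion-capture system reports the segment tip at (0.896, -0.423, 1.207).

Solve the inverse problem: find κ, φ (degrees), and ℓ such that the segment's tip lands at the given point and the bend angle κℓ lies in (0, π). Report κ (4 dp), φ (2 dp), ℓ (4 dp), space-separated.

0.8126 334.73 1.6917

ρ = √(x²+y²) = √(0.896² + -0.423²) = 0.99083
φ = atan2(y, x) mod 360° = atan2(-0.423, 0.896) = 334.7281°
|p|² = ρ² + z² = 0.99083² + 1.207² = 2.43859
κ = 2ρ / |p|² = 2×0.99083 / 2.43859 = 0.81262
θ = 2·atan2(ρ, z) = 2·atan2(0.99083, 1.207) = 1.37472 rad
ℓ = θ/κ = 1.37472/0.81262 = 1.69170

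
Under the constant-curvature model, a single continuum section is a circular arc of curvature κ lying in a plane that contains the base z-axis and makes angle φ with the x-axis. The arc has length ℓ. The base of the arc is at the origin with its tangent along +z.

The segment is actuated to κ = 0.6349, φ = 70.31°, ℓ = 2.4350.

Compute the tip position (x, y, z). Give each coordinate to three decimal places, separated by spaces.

θ = κ·ℓ = 0.6349 × 2.4350 = 1.54598 rad
ρ = (1 − cos θ)/κ = (1 − 0.02481)/0.6349 = 1.53597
z = sin θ / κ = 0.99969/0.6349 = 1.57457
x = ρ cos φ = 1.53597 × cos(70.31°) = 0.51752
y = ρ sin φ = 1.53597 × sin(70.31°) = 1.44616

0.518 1.446 1.575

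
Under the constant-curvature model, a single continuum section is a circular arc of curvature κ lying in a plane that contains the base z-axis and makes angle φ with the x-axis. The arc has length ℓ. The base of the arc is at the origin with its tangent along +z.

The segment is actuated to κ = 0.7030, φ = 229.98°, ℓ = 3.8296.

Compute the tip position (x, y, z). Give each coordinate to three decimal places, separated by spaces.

θ = κ·ℓ = 0.7030 × 3.8296 = 2.69221 rad
ρ = (1 − cos θ)/κ = (1 − -0.90071)/0.7030 = 2.70372
z = sin θ / κ = 0.43441/0.7030 = 0.61794
x = ρ cos φ = 2.70372 × cos(229.98°) = -1.73864
y = ρ sin φ = 2.70372 × sin(229.98°) = -2.07056

-1.739 -2.071 0.618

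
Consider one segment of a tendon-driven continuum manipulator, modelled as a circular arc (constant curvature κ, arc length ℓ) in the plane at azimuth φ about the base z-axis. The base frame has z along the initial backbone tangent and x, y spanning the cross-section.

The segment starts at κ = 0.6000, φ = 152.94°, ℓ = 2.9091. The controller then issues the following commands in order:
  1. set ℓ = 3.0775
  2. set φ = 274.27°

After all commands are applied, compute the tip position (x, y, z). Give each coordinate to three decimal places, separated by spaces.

0.158 -2.114 1.604

initial: κ=0.6000, φ=152.94°, ℓ=2.9091
cmd 1: set ℓ=3.0775 → (κ,φ,ℓ)=(0.6000,152.94°,3.0775) → tip=(-1.8883,0.9646,1.6037)
cmd 2: set φ=274.27° → (κ,φ,ℓ)=(0.6000,274.27°,3.0775) → tip=(0.1579,-2.1145,1.6037)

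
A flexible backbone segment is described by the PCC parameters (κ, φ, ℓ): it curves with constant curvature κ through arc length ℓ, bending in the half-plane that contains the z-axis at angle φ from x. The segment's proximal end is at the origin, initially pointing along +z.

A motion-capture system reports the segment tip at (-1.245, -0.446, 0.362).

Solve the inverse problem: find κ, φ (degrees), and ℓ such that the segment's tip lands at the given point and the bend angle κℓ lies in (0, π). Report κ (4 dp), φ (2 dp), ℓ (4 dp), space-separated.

1.4069 199.71 1.8532

ρ = √(x²+y²) = √(-1.245² + -0.446²) = 1.32248
φ = atan2(y, x) mod 360° = atan2(-0.446, -1.245) = 199.7092°
|p|² = ρ² + z² = 1.32248² + 0.362² = 1.87999
κ = 2ρ / |p|² = 2×1.32248 / 1.87999 = 1.40690
θ = 2·atan2(ρ, z) = 2·atan2(1.32248, 0.362) = 2.60722 rad
ℓ = θ/κ = 2.60722/1.40690 = 1.85317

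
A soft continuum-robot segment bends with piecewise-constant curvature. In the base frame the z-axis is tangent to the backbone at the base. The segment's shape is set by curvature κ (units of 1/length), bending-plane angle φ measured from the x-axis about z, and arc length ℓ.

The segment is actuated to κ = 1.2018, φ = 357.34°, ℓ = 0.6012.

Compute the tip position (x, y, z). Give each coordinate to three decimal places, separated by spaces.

θ = κ·ℓ = 1.2018 × 0.6012 = 0.72252 rad
ρ = (1 − cos θ)/κ = (1 − 0.75014)/1.2018 = 0.20790
z = sin θ / κ = 0.66128/1.2018 = 0.55024
x = ρ cos φ = 0.20790 × cos(357.34°) = 0.20768
y = ρ sin φ = 0.20790 × sin(357.34°) = -0.00965

0.208 -0.010 0.550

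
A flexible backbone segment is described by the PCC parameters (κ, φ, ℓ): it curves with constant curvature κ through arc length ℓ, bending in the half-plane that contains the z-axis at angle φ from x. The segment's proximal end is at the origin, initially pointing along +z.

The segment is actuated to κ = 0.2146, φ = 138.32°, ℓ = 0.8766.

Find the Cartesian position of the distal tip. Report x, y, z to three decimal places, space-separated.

θ = κ·ℓ = 0.2146 × 0.8766 = 0.18812 rad
ρ = (1 − cos θ)/κ = (1 − 0.98236)/0.2146 = 0.08221
z = sin θ / κ = 0.18701/0.2146 = 0.87144
x = ρ cos φ = 0.08221 × cos(138.32°) = -0.06140
y = ρ sin φ = 0.08221 × sin(138.32°) = 0.05467

-0.061 0.055 0.871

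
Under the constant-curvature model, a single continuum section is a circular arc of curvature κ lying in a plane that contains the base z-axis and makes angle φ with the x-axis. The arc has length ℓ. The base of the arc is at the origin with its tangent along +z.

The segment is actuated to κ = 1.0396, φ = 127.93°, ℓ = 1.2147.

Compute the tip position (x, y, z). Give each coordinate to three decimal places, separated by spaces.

-0.412 0.529 0.917

θ = κ·ℓ = 1.0396 × 1.2147 = 1.26280 rad
ρ = (1 − cos θ)/κ = (1 − 0.30315)/1.0396 = 0.67031
z = sin θ / κ = 0.95294/1.0396 = 0.91664
x = ρ cos φ = 0.67031 × cos(127.93°) = -0.41204
y = ρ sin φ = 0.67031 × sin(127.93°) = 0.52871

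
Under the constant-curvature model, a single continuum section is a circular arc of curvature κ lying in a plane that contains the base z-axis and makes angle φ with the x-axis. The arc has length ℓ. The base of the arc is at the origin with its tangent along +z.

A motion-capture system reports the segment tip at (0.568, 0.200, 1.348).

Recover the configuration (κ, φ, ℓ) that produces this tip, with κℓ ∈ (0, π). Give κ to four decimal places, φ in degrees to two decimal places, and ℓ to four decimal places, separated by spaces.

0.5525 19.40 1.5207

ρ = √(x²+y²) = √(0.568² + 0.200²) = 0.60218
φ = atan2(y, x) mod 360° = atan2(0.200, 0.568) = 19.3978°
|p|² = ρ² + z² = 0.60218² + 1.348² = 2.17973
κ = 2ρ / |p|² = 2×0.60218 / 2.17973 = 0.55253
θ = 2·atan2(ρ, z) = 2·atan2(0.60218, 1.348) = 0.84025 rad
ℓ = θ/κ = 0.84025/0.55253 = 1.52073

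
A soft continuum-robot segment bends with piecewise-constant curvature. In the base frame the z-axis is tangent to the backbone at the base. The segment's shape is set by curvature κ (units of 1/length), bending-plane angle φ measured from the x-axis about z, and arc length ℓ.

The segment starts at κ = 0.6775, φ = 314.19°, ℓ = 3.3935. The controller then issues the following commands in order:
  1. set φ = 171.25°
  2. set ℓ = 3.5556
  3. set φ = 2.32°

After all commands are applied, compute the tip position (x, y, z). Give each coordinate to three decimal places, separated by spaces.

initial: κ=0.6775, φ=314.19°, ℓ=3.3935
cmd 1: set φ=171.25° → (κ,φ,ℓ)=(0.6775,171.25°,3.3935) → tip=(-2.4298,0.3740,1.1016)
cmd 2: set ℓ=3.5556 → (κ,φ,ℓ)=(0.6775,171.25°,3.5556) → tip=(-2.5433,0.3915,0.9872)
cmd 3: set φ=2.32° → (κ,φ,ℓ)=(0.6775,2.32°,3.5556) → tip=(2.5712,0.1042,0.9872)

2.571 0.104 0.987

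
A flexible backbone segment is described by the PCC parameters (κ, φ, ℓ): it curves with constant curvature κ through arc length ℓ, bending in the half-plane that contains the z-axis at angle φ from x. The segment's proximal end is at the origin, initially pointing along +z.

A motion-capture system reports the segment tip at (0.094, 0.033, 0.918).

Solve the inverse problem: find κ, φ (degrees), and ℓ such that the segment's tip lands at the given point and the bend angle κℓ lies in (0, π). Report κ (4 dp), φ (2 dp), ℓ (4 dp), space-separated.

ρ = √(x²+y²) = √(0.094² + 0.033²) = 0.09962
φ = atan2(y, x) mod 360° = atan2(0.033, 0.094) = 19.3443°
|p|² = ρ² + z² = 0.09962² + 0.918² = 0.85265
κ = 2ρ / |p|² = 2×0.09962 / 0.85265 = 0.23368
θ = 2·atan2(ρ, z) = 2·atan2(0.09962, 0.918) = 0.21620 rad
ℓ = θ/κ = 0.21620/0.23368 = 0.92519

0.2337 19.34 0.9252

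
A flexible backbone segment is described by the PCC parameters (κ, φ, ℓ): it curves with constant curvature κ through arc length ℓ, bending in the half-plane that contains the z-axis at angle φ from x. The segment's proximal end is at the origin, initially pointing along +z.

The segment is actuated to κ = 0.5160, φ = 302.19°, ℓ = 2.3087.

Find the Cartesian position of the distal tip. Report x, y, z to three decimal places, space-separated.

0.650 -1.032 1.800

θ = κ·ℓ = 0.5160 × 2.3087 = 1.19129 rad
ρ = (1 − cos θ)/κ = (1 − 0.37046)/0.5160 = 1.22003
z = sin θ / κ = 0.92885/0.5160 = 1.80009
x = ρ cos φ = 1.22003 × cos(302.19°) = 0.64995
y = ρ sin φ = 1.22003 × sin(302.19°) = -1.03250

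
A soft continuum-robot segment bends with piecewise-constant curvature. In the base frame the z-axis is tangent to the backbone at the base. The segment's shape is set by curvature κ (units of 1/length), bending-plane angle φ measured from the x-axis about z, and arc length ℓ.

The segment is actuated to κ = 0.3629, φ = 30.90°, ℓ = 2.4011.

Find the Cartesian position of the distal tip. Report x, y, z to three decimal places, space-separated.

θ = κ·ℓ = 0.3629 × 2.4011 = 0.87136 rad
ρ = (1 − cos θ)/κ = (1 − 0.64379)/0.3629 = 0.98157
z = sin θ / κ = 0.76520/0.3629 = 2.10858
x = ρ cos φ = 0.98157 × cos(30.90°) = 0.84225
y = ρ sin φ = 0.98157 × sin(30.90°) = 0.50408

0.842 0.504 2.109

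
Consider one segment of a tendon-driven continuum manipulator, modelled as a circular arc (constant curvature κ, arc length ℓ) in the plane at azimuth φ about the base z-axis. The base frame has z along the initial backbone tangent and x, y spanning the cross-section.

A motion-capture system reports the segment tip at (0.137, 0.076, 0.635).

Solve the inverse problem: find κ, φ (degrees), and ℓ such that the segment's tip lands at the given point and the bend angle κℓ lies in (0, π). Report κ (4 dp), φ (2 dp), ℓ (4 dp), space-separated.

ρ = √(x²+y²) = √(0.137² + 0.076²) = 0.15667
φ = atan2(y, x) mod 360° = atan2(0.076, 0.137) = 29.0191°
|p|² = ρ² + z² = 0.15667² + 0.635² = 0.42777
κ = 2ρ / |p|² = 2×0.15667 / 0.42777 = 0.73249
θ = 2·atan2(ρ, z) = 2·atan2(0.15667, 0.635) = 0.48378 rad
ℓ = θ/κ = 0.48378/0.73249 = 0.66046

0.7325 29.02 0.6605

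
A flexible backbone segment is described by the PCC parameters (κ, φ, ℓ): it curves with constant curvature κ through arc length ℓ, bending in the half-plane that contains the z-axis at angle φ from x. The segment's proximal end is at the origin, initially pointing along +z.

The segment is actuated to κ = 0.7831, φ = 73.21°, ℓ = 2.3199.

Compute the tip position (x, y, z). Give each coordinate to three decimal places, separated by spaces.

0.459 1.520 1.239

θ = κ·ℓ = 0.7831 × 2.3199 = 1.81671 rad
ρ = (1 − cos θ)/κ = (1 − -0.24345)/0.7831 = 1.58785
z = sin θ / κ = 0.96991/0.7831 = 1.23856
x = ρ cos φ = 1.58785 × cos(73.21°) = 0.45867
y = ρ sin φ = 1.58785 × sin(73.21°) = 1.52016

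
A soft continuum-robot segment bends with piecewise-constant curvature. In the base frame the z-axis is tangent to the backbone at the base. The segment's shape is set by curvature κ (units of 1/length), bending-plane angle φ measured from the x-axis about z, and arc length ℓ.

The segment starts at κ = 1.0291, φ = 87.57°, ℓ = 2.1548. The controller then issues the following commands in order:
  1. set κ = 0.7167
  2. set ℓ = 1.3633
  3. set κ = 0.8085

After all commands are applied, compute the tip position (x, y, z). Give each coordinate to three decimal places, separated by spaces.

initial: κ=1.0291, φ=87.57°, ℓ=2.1548
cmd 1: set κ=0.7167 → (κ,φ,ℓ)=(0.7167,87.57°,2.1548) → tip=(0.0576,1.3572,1.3948)
cmd 2: set ℓ=1.3633 → (κ,φ,ℓ)=(0.7167,87.57°,1.3633) → tip=(0.0261,0.6141,1.1565)
cmd 3: set κ=0.8085 → (κ,φ,ℓ)=(0.8085,87.57°,1.3633) → tip=(0.0288,0.6777,1.1035)

0.029 0.678 1.104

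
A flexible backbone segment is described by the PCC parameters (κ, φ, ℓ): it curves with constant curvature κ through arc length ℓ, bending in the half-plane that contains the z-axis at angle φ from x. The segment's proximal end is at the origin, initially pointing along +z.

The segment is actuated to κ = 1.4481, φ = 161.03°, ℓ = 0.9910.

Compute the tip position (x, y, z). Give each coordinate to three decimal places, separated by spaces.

θ = κ·ℓ = 1.4481 × 0.9910 = 1.43507 rad
ρ = (1 − cos θ)/κ = (1 − 0.13531)/1.4481 = 0.59712
z = sin θ / κ = 0.99080/1.4481 = 0.68421
x = ρ cos φ = 0.59712 × cos(161.03°) = -0.56469
y = ρ sin φ = 0.59712 × sin(161.03°) = 0.19411

-0.565 0.194 0.684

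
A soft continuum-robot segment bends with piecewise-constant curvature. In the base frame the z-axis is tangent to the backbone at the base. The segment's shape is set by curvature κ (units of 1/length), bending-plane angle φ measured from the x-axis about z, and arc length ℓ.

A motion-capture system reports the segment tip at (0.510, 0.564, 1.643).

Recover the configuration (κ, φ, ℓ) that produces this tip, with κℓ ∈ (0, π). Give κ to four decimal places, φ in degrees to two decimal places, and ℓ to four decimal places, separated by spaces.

0.4640 47.88 1.8684

ρ = √(x²+y²) = √(0.510² + 0.564²) = 0.76039
φ = atan2(y, x) mod 360° = atan2(0.564, 0.510) = 47.8784°
|p|² = ρ² + z² = 0.76039² + 1.643² = 3.27764
κ = 2ρ / |p|² = 2×0.76039 / 3.27764 = 0.46399
θ = 2·atan2(ρ, z) = 2·atan2(0.76039, 1.643) = 0.86691 rad
ℓ = θ/κ = 0.86691/0.46399 = 1.86839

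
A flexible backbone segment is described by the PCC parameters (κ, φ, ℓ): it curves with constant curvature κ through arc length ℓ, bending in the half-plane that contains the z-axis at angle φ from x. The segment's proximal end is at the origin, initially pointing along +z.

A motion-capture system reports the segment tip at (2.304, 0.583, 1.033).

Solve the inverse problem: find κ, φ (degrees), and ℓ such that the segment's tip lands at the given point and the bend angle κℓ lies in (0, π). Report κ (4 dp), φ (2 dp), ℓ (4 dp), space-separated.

ρ = √(x²+y²) = √(2.304² + 0.583²) = 2.37662
φ = atan2(y, x) mod 360° = atan2(0.583, 2.304) = 14.2000°
|p|² = ρ² + z² = 2.37662² + 1.033² = 6.71539
κ = 2ρ / |p|² = 2×2.37662 / 6.71539 = 0.70781
θ = 2·atan2(ρ, z) = 2·atan2(2.37662, 1.033) = 2.32156 rad
ℓ = θ/κ = 2.32156/0.70781 = 3.27991

0.7078 14.20 3.2799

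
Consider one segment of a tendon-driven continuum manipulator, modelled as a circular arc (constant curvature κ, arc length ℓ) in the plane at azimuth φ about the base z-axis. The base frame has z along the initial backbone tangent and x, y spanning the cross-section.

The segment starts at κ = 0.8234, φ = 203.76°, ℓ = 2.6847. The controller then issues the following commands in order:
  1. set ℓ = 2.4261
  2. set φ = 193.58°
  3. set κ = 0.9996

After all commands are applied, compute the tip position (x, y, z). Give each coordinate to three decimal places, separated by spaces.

initial: κ=0.8234, φ=203.76°, ℓ=2.6847
cmd 1: set ℓ=2.4261 → (κ,φ,ℓ)=(0.8234,203.76°,2.4261) → tip=(-1.5717,-0.6919,1.1055)
cmd 2: set φ=193.58° → (κ,φ,ℓ)=(0.8234,193.58°,2.4261) → tip=(-1.6693,-0.4032,1.1055)
cmd 3: set κ=0.9996 → (κ,φ,ℓ)=(0.9996,193.58°,2.4261) → tip=(-1.7058,-0.4120,0.6570)

-1.706 -0.412 0.657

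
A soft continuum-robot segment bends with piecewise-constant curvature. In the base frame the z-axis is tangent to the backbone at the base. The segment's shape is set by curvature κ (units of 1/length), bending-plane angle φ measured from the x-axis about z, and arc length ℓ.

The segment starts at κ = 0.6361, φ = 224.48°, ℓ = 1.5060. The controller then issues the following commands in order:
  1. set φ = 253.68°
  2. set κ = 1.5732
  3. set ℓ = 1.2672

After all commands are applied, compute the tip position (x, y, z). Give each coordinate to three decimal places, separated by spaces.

-0.252 -0.860 0.580

initial: κ=0.6361, φ=224.48°, ℓ=1.5060
cmd 1: set φ=253.68° → (κ,φ,ℓ)=(0.6361,253.68°,1.5060) → tip=(-0.1877,-0.6409,1.2860)
cmd 2: set κ=1.5732 → (κ,φ,ℓ)=(1.5732,253.68°,1.5060) → tip=(-0.3066,-1.0470,0.4436)
cmd 3: set ℓ=1.2672 → (κ,φ,ℓ)=(1.5732,253.68°,1.2672) → tip=(-0.2519,-0.8603,0.5797)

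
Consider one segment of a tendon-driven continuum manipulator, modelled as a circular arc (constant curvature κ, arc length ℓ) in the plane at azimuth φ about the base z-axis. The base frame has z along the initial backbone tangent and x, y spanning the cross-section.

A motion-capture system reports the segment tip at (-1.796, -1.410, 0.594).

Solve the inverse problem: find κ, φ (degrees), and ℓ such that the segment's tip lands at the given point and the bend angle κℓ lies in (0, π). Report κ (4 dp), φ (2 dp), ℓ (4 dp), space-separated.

ρ = √(x²+y²) = √(-1.796² + -1.410²) = 2.28336
φ = atan2(y, x) mod 360° = atan2(-1.410, -1.796) = 218.1347°
|p|² = ρ² + z² = 2.28336² + 0.594² = 5.56655
κ = 2ρ / |p|² = 2×2.28336 / 5.56655 = 0.82038
θ = 2·atan2(ρ, z) = 2·atan2(2.28336, 0.594) = 2.63259 rad
ℓ = θ/κ = 2.63259/0.82038 = 3.20897

0.8204 218.13 3.2090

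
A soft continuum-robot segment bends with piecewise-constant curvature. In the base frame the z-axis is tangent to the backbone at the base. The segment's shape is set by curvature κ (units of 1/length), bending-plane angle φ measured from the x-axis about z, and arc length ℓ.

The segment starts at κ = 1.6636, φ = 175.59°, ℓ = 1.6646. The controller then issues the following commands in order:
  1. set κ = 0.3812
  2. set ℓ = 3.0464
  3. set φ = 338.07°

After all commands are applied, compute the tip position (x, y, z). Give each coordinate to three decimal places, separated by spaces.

initial: κ=1.6636, φ=175.59°, ℓ=1.6646
cmd 1: set κ=0.3812 → (κ,φ,ℓ)=(0.3812,175.59°,1.6646) → tip=(-0.5091,0.0393,1.5551)
cmd 2: set ℓ=3.0464 → (κ,φ,ℓ)=(0.3812,175.59°,3.0464) → tip=(-1.5741,0.1214,2.4064)
cmd 3: set φ=338.07° → (κ,φ,ℓ)=(0.3812,338.07°,3.0464) → tip=(1.4646,-0.5896,2.4064)

1.465 -0.590 2.406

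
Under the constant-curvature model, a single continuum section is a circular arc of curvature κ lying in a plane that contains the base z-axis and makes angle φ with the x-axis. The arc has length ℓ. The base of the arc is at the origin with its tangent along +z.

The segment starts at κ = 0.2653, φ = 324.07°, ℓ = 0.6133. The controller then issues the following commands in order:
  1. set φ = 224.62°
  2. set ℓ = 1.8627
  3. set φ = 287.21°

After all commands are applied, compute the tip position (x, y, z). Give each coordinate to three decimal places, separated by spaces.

0.133 -0.431 1.788

initial: κ=0.2653, φ=324.07°, ℓ=0.6133
cmd 1: set φ=224.62° → (κ,φ,ℓ)=(0.2653,224.62°,0.6133) → tip=(-0.0354,-0.0350,0.6106)
cmd 2: set ℓ=1.8627 → (κ,φ,ℓ)=(0.2653,224.62°,1.8627) → tip=(-0.3210,-0.3168,1.7878)
cmd 3: set φ=287.21° → (κ,φ,ℓ)=(0.2653,287.21°,1.8627) → tip=(0.1334,-0.4308,1.7878)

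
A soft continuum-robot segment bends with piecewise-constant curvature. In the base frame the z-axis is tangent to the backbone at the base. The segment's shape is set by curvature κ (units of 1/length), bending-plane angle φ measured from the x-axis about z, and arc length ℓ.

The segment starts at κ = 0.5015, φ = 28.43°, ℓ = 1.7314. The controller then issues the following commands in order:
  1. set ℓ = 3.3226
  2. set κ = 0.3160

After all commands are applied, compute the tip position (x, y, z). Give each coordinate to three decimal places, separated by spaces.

initial: κ=0.5015, φ=28.43°, ℓ=1.7314
cmd 1: set ℓ=3.3226 → (κ,φ,ℓ)=(0.5015,28.43°,3.3226) → tip=(1.9207,1.0398,1.9849)
cmd 2: set κ=0.3160 → (κ,φ,ℓ)=(0.3160,28.43°,3.3226) → tip=(1.3981,0.7569,2.7449)

1.398 0.757 2.745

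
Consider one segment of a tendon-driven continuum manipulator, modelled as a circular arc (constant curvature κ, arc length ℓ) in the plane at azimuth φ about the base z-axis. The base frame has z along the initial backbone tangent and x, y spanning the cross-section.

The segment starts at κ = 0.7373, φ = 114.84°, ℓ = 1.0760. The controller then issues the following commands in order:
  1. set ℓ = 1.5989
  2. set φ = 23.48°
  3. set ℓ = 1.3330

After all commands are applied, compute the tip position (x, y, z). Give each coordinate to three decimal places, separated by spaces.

0.554 0.241 1.129

initial: κ=0.7373, φ=114.84°, ℓ=1.0760
cmd 1: set ℓ=1.5989 → (κ,φ,ℓ)=(0.7373,114.84°,1.5989) → tip=(-0.3521,0.7607,1.2535)
cmd 2: set φ=23.48° → (κ,φ,ℓ)=(0.7373,23.48°,1.5989) → tip=(0.7688,0.3340,1.2535)
cmd 3: set ℓ=1.3330 → (κ,φ,ℓ)=(0.7373,23.48°,1.3330) → tip=(0.5540,0.2406,1.1285)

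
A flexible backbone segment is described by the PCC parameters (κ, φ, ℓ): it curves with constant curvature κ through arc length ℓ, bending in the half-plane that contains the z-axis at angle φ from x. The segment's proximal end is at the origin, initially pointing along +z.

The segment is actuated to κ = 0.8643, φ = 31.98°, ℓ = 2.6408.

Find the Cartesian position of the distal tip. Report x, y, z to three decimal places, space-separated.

θ = κ·ℓ = 0.8643 × 2.6408 = 2.28244 rad
ρ = (1 − cos θ)/κ = (1 − -0.65308)/0.8643 = 1.91263
z = sin θ / κ = 0.75729/0.8643 = 0.87619
x = ρ cos φ = 1.91263 × cos(31.98°) = 1.62235
y = ρ sin φ = 1.91263 × sin(31.98°) = 1.01297

1.622 1.013 0.876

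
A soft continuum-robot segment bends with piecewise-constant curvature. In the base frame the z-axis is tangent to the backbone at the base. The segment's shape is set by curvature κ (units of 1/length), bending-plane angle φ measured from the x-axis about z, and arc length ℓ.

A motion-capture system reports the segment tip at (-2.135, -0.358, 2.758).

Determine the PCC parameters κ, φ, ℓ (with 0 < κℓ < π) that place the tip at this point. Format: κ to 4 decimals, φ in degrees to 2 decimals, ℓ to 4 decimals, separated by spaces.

ρ = √(x²+y²) = √(-2.135² + -0.358²) = 2.16481
φ = atan2(y, x) mod 360° = atan2(-0.358, -2.135) = 189.5189°
|p|² = ρ² + z² = 2.16481² + 2.758² = 12.29295
κ = 2ρ / |p|² = 2×2.16481 / 12.29295 = 0.35220
θ = 2·atan2(ρ, z) = 2·atan2(2.16481, 2.758) = 1.33095 rad
ℓ = θ/κ = 1.33095/0.35220 = 3.77894

0.3522 189.52 3.7789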